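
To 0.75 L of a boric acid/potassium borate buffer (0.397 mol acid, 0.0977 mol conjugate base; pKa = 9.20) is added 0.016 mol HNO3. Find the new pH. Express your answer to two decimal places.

pH = 8.50

After neutralization: n(B(OH)3) = 0.413 mol, n(B(OH)4-) = 0.0817 mol.
pH = pKa + log([A⁻]/[HA]) = 9.20 + log(0.0817/0.413) = 9.20 -0.704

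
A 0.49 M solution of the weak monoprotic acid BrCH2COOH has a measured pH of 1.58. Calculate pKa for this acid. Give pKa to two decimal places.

[H+] = 10^(-1.58) = 2.63 × 10^-2 M
At equilibrium [HA] = 0.49 − 2.63 × 10^-2 = 4.64 × 10^-1 M
Ka = [H+][A-]/[HA] = (2.63 × 10^-2)² / 4.64 × 10^-1 = 1.49 × 10^-3
pKa = -log(1.49 × 10^-3) = 2.83

pKa = 2.83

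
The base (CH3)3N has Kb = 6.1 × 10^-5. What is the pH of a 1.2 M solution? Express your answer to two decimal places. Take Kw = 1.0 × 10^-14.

(CH3)3N + H2O ⇌ (CH3)3NH+ + OH-
Kb = x²/(1.2 − x) = 6.1 × 10^-5
Neglecting x in the denominator: x = √(6.1 × 10^-5 × 1.2) = 8.56 × 10^-3 M
pOH = −log(8.56 × 10^-3) = 2.07; pH = 14.00 − 2.07 = 11.93

pH = 11.93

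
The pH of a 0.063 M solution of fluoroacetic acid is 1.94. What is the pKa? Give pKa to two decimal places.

[H+] = 10^(-1.94) = 1.15 × 10^-2 M
At equilibrium [HA] = 0.063 − 1.15 × 10^-2 = 5.15 × 10^-2 M
Ka = [H+][A-]/[HA] = (1.15 × 10^-2)² / 5.15 × 10^-2 = 2.57 × 10^-3
pKa = -log(2.57 × 10^-3) = 2.59

pKa = 2.59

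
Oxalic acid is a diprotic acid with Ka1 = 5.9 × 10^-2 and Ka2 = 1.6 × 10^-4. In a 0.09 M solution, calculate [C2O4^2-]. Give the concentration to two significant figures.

First ionization gives [H+] ≈ [HC2O4-] = 4.91 × 10^-2 M.
Second step: Ka2 = [H+][C2O4^2-]/[HC2O4-] ≈ [C2O4^2-] (since [H+] ≈ [HC2O4-]).
So [C2O4^2-] ≈ Ka2.

1.6 × 10^-4 M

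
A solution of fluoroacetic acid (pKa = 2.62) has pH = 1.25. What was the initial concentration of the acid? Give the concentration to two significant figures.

[H+] = 10^(-1.25) = 5.62 × 10^-2 M = x
Ka = 10^(−2.62) = 2.40 × 10^-3
Ka = x²/(C₀ − x) ⇒ C₀ = x + x²/Ka
C₀ = 5.62 × 10^-2 + (5.62 × 10^-2)²/(2.40 × 10^-3) = 1.37 M

C₀ = 1.4 M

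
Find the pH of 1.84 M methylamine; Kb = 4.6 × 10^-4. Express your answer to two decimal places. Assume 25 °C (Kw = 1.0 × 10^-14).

pH = 12.46

CH3NH2 + H2O ⇌ CH3NH3+ + OH-
From the ICE table, Kb = [OH-]²/(1.84 − [OH-]) = 4.6 × 10^-4.
Since Kb ≪ C₀, [OH-] ≈ √(Kb·C₀) = 2.91 × 10^-2 M.
Check: 1.6% ionized — well under 5%, approximation valid.
pOH = 1.54, so pH = 14.00 − pOH = 12.46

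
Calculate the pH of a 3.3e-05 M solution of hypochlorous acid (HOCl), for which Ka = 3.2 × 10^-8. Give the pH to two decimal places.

pH = 5.99

HOCl ⇌ OCl- + H+
Ka = x²/(3.3e-05 − x) = 3.2 × 10^-8
Since Ka ≪ C₀, x ≈ √(Ka·C₀) = 1.03 × 10^-6 M.
pH = −log(1.03 × 10^-6) = 5.99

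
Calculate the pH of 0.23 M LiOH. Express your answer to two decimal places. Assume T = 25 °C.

LiOH is a strong base; [OH-] = 0.23 M.
pOH = -log(0.23) = 0.64
pH = 14.00 - 0.64 = 13.36

pH = 13.36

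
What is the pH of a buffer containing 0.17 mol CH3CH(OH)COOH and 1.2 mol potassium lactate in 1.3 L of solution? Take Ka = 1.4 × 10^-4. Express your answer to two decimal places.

pKa = −log(1.4 × 10^-4) = 3.854
Henderson–Hasselbalch: pH = pKa + log([CH3CH(OH)COO-]/[CH3CH(OH)COOH]) = 3.854 + log(1.2/0.17)
pH = 3.854 + (+0.849) = 4.70

pH = 4.70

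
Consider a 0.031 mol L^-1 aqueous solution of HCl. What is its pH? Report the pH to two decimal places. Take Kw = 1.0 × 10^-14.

HCl is a strong acid and dissociates completely, so [H+] = 0.031 M.
pH = -log(0.031) = 1.51

pH = 1.51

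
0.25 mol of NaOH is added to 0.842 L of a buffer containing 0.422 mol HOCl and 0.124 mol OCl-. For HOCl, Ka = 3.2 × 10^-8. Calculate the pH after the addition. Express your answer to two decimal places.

OH- converts HOCl to OCl-: HOCl → 0.172 mol, OCl- → 0.374 mol.
pKa = −log(3.2 × 10^-8) = 7.495
pH = pKa + log(n_OCl-/n_HOCl) = 7.495 + log(0.374/0.172) = 7.495 + (+0.337)

pH = 7.83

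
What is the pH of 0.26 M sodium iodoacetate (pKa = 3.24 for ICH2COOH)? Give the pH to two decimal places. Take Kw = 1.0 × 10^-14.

ICH2COO- is the conjugate base of the weak acid ICH2COOH.
Ka = 10^(−3.24) = 5.75 × 10^-4
Kb = Kw/Ka = 1.0×10^-14 / 5.75 × 10^-4 = 1.74 × 10^-11
Kb = [OH-]²/(0.26 − [OH-]) = 1.74 × 10^-11
Since Kb ≪ C₀, [OH-] ≈ √(Kb·C₀) = 2.13 × 10^-6 M.
pOH = −log(2.13 × 10^-6) = 5.67; pH = 14.00 − 5.67 = 8.33

pH = 8.33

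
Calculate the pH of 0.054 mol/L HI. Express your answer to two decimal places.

pH = 1.27

HI is a strong acid and dissociates completely, so [H+] = 0.054 M.
pH = -log(0.054) = 1.27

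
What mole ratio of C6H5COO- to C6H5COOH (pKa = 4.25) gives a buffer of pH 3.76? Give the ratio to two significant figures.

pH = pKa + log(r) ⇒ log(r) = 3.76 − 4.25 = -0.49
r = [C6H5COO-]/[C6H5COOH] = 10^(-0.49) = 0.324

ratio = 0.32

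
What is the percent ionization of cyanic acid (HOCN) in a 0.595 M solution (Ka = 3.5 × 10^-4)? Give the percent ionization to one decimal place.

2.4%

HOCN ⇌ OCN- + H+; let x = [H+] at equilibrium.
x ≈ √(Ka·C₀) = √(3.5 × 10^-4 × 0.595) = 1.44 × 10^-2 M
Fraction ionized = 1.44 × 10^-2 / 0.595 = 0.0242 → 2.4%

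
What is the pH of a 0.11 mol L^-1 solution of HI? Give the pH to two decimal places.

HI is a strong acid and dissociates completely, so [H+] = 0.11 M.
pH = -log(0.11) = 0.96

pH = 0.96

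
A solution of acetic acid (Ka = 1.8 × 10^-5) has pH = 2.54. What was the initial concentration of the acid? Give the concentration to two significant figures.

[H+] = 10^(-2.54) = 2.88 × 10^-3 M = x
Ka = x²/(C₀ − x) ⇒ C₀ = x + x²/Ka
C₀ = 2.88 × 10^-3 + (2.88 × 10^-3)²/(1.8 × 10^-5) = 4.64 × 10^-1 M

C₀ = 4.6 × 10^-1 M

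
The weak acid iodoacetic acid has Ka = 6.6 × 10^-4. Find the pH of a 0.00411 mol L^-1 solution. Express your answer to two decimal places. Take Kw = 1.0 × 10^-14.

pH = 2.87

ICH2COOH ⇌ ICH2COO- + H+
Ka = x²/(0.00411 − x) = 6.6 × 10^-4
Here C₀/Ka ≈ 6.23, so the small-x approximation fails. Use the quadratic:
x = [−0.00066 + √(0.00066² + 1.09e-05)]/2 = 1.35 × 10^-3 M
pH = −log(1.35 × 10^-3) = 2.87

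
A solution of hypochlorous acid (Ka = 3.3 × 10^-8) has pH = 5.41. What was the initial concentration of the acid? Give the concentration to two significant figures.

[H+] = 10^(-5.41) = 3.89 × 10^-6 M = x
Ka = x²/(C₀ − x) ⇒ C₀ = x + x²/Ka
C₀ = 3.89 × 10^-6 + (3.89 × 10^-6)²/(3.3 × 10^-8) = 4.62 × 10^-4 M

C₀ = 4.6 × 10^-4 M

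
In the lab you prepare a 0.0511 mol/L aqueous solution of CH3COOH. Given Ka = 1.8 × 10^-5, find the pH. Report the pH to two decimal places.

pH = 3.02

CH3COOH ⇌ CH3COO- + H+
Ka = [H+]²/(0.0511 − [H+]) = 1.8 × 10^-5
Assume [H+] ≪ 0.0511: [H+] ≈ √(1.8 × 10^-5 × 0.0511) = 9.59 × 10^-4 M
pH = −log[H+] = −log(9.59 × 10^-4) = 3.02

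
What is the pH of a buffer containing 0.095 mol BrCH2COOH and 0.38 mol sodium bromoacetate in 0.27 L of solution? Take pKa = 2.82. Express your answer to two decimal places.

Henderson–Hasselbalch: pH = pKa + log([BrCH2COO-]/[BrCH2COOH]) = 2.82 + log(0.38/0.095)
pH = 2.82 + (+0.602) = 3.42

pH = 3.42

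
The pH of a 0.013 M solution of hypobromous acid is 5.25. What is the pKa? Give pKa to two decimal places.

pKa = 8.61

[H+] = 10^(-5.25) = 5.62 × 10^-6 M
At equilibrium [HA] = 0.013 − 5.62 × 10^-6 = 1.30 × 10^-2 M
Ka = [H+][A-]/[HA] = (5.62 × 10^-6)² / 1.30 × 10^-2 = 2.43 × 10^-9
pKa = -log(2.43 × 10^-9) = 8.61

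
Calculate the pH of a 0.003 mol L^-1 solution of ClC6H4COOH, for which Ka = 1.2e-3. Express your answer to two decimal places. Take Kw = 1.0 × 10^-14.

pH = 2.86

ClC6H4COOH ⇌ ClC6H4COO- + H+
Ka = [H+]²/(0.003 − [H+]) = 1.2 × 10^-3
Here C₀/Ka ≈ 2.5, so the small-[H+] approximation fails. Use the quadratic:
[H+] = [−0.0012 + √(0.0012² + 1.44e-05)]/2 = 1.39 × 10^-3 M
pH = −log(1.39 × 10^-3) = 2.86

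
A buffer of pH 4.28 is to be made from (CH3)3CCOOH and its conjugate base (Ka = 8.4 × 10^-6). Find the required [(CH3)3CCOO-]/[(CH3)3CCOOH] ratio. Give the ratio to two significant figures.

pKa = -log(8.4 × 10^-6) = 5.076
pH = pKa + log(r) ⇒ log(r) = 4.28 − 5.076 = -0.796
r = [(CH3)3CCOO-]/[(CH3)3CCOOH] = 10^(-0.796) = 0.16

ratio = 0.16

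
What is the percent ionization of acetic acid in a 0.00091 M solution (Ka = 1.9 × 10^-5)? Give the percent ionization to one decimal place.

13.4%

CH3COOH ⇌ CH3COO- + H+; let x = [H+] at equilibrium.
Ka = x²/(C₀ − x); solving the quadratic gives x = 1.22 × 10^-4 M.
% ionization = x/C₀ × 100% = 1.22 × 10^-4/0.00091 × 100% = 13.4%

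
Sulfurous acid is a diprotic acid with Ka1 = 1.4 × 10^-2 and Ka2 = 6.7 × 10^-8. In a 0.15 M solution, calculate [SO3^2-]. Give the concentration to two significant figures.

First ionization gives [H+] ≈ [HSO3-] = 3.94 × 10^-2 M.
Second step: Ka2 = [H+][SO3^2-]/[HSO3-] ≈ [SO3^2-] (since [H+] ≈ [HSO3-]).
So [SO3^2-] ≈ Ka2.

6.7 × 10^-8 M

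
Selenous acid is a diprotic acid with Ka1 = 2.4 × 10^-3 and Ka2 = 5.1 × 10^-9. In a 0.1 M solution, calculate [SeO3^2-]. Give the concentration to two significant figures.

5.1 × 10^-9 M

First ionization gives [H+] ≈ [HSeO3-] = 1.43 × 10^-2 M.
Second step: Ka2 = [H+][SeO3^2-]/[HSeO3-] ≈ [SeO3^2-] (since [H+] ≈ [HSeO3-]).
So [SeO3^2-] ≈ Ka2.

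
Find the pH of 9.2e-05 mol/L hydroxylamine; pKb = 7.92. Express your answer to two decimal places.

pH = 8.02

NH2OH + H2O ⇌ NH3OH+ + OH-
Kb = 10^(−7.92) = 1.20 × 10^-8
From the ICE table, Kb = [OH-]²/(9.2e-05 − [OH-]) = 1.20 × 10^-8.
Assume [OH-] ≪ 9.2e-05: [OH-] ≈ √(1.20 × 10^-8 × 9.2e-05) = 1.05 × 10^-6 M
pOH = −log(1.05 × 10^-6) = 5.98; pH = 14.00 − 5.98 = 8.02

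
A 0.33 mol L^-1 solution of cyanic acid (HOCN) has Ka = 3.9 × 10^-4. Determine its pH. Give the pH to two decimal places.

HOCN ⇌ OCN- + H+
From the ICE table, Ka = x²/(0.33 − x) = 3.9 × 10^-4.
Since Ka ≪ C₀, x ≈ √(Ka·C₀) = 1.13 × 10^-2 M.
Check: 3.4% ionized — well under 5%, approximation valid.
pH = −log(1.13 × 10^-2) = 1.95

pH = 1.95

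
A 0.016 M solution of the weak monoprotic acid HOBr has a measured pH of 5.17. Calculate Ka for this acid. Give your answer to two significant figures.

Ka = 2.9 × 10^-9

[H+] = 10^(-5.17) = 6.76 × 10^-6 M
At equilibrium [HA] = 0.016 − 6.76 × 10^-6 = 1.60 × 10^-2 M
Ka = [H+][A-]/[HA] = (6.76 × 10^-6)² / 1.60 × 10^-2 = 2.9 × 10^-9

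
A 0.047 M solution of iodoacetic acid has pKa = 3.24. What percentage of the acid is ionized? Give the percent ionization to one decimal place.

ICH2COOH ⇌ ICH2COO- + H+; let x = [H+] at equilibrium.
Ka = 10^(−3.24) = 5.75 × 10^-4
Solve x² + 0.000575x − 2.7e-05 = 0 → x = 4.92 × 10^-3 M
Fraction ionized = 4.92 × 10^-3 / 0.047 = 0.1047 → 10.5%

10.5%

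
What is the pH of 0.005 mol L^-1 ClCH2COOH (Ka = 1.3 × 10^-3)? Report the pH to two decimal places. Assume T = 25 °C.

ClCH2COOH ⇌ ClCH2COO- + H+
From the ICE table, Ka = [H+]²/(0.005 − [H+]) = 1.3 × 10^-3.
The 5% rule fails; solving [H+]² + Ka·[H+] − Ka·C₀ = 0 exactly:
[H+] = [−0.0013 + √(0.0013² + 2.6e-05)]/2 = 1.98 × 10^-3 M
pH = −log(1.98 × 10^-3) = 2.70

pH = 2.70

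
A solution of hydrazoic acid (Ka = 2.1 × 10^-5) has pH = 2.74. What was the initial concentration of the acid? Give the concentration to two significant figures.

[H+] = 10^(-2.74) = 1.82 × 10^-3 M = x
Ka = x²/(C₀ − x) ⇒ C₀ = x + x²/Ka
C₀ = 1.82 × 10^-3 + (1.82 × 10^-3)²/(2.1 × 10^-5) = 1.60 × 10^-1 M

C₀ = 1.6 × 10^-1 M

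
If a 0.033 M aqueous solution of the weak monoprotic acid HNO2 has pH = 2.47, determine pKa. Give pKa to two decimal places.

pKa = 3.41

[H+] = 10^(-2.47) = 3.39 × 10^-3 M
At equilibrium [HA] = 0.033 − 3.39 × 10^-3 = 2.96 × 10^-2 M
Ka = [H+][A-]/[HA] = (3.39 × 10^-3)² / 2.96 × 10^-2 = 3.88 × 10^-4
pKa = -log(3.88 × 10^-4) = 3.41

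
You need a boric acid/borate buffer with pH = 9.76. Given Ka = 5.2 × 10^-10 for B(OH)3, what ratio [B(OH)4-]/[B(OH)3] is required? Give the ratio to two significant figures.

ratio = 3.0

pKa = -log(5.2 × 10^-10) = 9.284
pH = pKa + log(r) ⇒ log(r) = 9.76 − 9.284 = +0.476
r = [B(OH)4-]/[B(OH)3] = 10^(+0.476) = 2.99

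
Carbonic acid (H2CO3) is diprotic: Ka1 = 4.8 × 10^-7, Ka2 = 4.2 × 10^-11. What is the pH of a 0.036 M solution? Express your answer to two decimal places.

Since Ka1 ≫ Ka2, the first ionization dominates [H+].
Ka1 = x²/(0.036 − x) = 4.8 × 10^-7
x ≈ √(4.8 × 10^-7 × 0.036) = 1.31 × 10^-4 M
pH = −log(1.31 × 10^-4) = 3.88

pH = 3.88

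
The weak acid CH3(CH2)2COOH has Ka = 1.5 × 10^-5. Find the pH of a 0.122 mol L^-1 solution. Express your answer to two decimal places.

CH3(CH2)2COOH ⇌ CH3(CH2)2COO- + H+
Ka = [H+]²/(0.122 − [H+]) = 1.5 × 10^-5
Assume [H+] ≪ 0.122: [H+] ≈ √(1.5 × 10^-5 × 0.122) = 1.35 × 10^-3 M
Check: 1.1% ionized — well under 5%, approximation valid.
pH = −log(1.35 × 10^-3) = 2.87

pH = 2.87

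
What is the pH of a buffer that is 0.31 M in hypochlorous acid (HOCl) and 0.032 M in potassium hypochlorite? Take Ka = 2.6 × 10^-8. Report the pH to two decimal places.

pH = 6.60

pKa = −log(2.6 × 10^-8) = 7.585
Henderson–Hasselbalch: pH = pKa + log([OCl-]/[HOCl]) = 7.585 + log(0.032/0.31)
pH = 7.585 + (-0.986) = 6.60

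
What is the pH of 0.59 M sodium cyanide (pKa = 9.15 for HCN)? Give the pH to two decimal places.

pH = 11.46

CN- is the conjugate base of the weak acid HCN.
Ka = 10^(−9.15) = 7.08 × 10^-10
Kb = Kw/Ka = 1.0×10^-14 / 7.08 × 10^-10 = 1.41 × 10^-5
Kb = [OH-]²/(0.59 − [OH-]) = 1.41 × 10^-5
Neglecting [OH-] in the denominator: [OH-] = √(1.41 × 10^-5 × 0.59) = 2.88 × 10^-3 M
Check: 0.49% ionized — well under 5%, approximation valid.
pOH = 2.54, so pH = 14.00 − pOH = 11.46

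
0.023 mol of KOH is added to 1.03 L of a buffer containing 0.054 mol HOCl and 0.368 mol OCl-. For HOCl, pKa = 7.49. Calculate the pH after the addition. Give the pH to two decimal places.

After neutralization: n(HOCl) = 0.031 mol, n(OCl-) = 0.391 mol.
pH = pKa + log([A⁻]/[HA]) = 7.49 + log(0.391/0.031) = 7.49 +1.101

pH = 8.59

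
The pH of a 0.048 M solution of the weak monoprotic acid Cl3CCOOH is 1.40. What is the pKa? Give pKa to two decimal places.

[H+] = 10^(-1.40) = 3.98 × 10^-2 M
At equilibrium [HA] = 0.048 − 3.98 × 10^-2 = 8.20 × 10^-3 M
Ka = [H+][A-]/[HA] = (3.98 × 10^-2)² / 8.20 × 10^-3 = 1.93 × 10^-1
pKa = -log(1.93 × 10^-1) = 0.71

pKa = 0.71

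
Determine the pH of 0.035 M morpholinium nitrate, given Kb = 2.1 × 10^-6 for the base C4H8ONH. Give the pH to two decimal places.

pH = 4.89

C4H8ONH2+ is the conjugate acid of the weak base C4H8ONH.
Ka = Kw/Kb = 1.0×10^-14 / 2.1 × 10^-6 = 4.76 × 10^-9
From the ICE table, Ka = x²/(0.035 − x) = 4.76 × 10^-9.
Since Ka ≪ C₀, x ≈ √(Ka·C₀) = 1.29 × 10^-5 M.
pH = −log(1.29 × 10^-5) = 4.89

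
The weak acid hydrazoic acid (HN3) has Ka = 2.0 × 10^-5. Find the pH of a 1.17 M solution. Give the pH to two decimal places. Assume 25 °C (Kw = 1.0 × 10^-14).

pH = 2.32

HN3 ⇌ N3- + H+
Ka = x²/(1.17 − x) = 2.0 × 10^-5
Neglecting x in the denominator: x = √(2.0 × 10^-5 × 1.17) = 4.84 × 10^-3 M
pH = −log[H+] = −log(4.84 × 10^-3) = 2.32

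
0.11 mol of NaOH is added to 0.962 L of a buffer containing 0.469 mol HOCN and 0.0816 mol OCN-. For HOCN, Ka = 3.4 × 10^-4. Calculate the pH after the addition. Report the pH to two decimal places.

OH- converts HOCN to OCN-: HOCN → 0.359 mol, OCN- → 0.192 mol.
pKa = −log(3.4 × 10^-4) = 3.469
pH = pKa + log(n_OCN-/n_HOCN) = 3.469 + log(0.192/0.359) = 3.469 + (-0.272)

pH = 3.20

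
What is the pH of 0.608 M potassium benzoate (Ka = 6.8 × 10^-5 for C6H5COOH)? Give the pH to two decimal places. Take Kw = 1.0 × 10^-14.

C6H5COO- is the conjugate base of the weak acid C6H5COOH.
Kb = Kw/Ka = 1.0×10^-14 / 6.8 × 10^-5 = 1.47 × 10^-10
Kb = x²/(0.608 − x) = 1.47 × 10^-10
Since Kb ≪ C₀, x ≈ √(Kb·C₀) = 9.45 × 10^-6 M.
pOH = 5.02, so pH = 14.00 − pOH = 8.98

pH = 8.98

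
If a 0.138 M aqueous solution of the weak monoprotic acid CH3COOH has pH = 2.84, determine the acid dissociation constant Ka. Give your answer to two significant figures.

[H+] = 10^(-2.84) = 1.45 × 10^-3 M
At equilibrium [HA] = 0.138 − 1.45 × 10^-3 = 1.37 × 10^-1 M
Ka = [H+][A-]/[HA] = (1.45 × 10^-3)² / 1.37 × 10^-1 = 1.5 × 10^-5

Ka = 1.5 × 10^-5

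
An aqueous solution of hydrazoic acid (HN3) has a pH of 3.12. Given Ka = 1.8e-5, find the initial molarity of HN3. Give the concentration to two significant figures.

C₀ = 3.3 × 10^-2 M

[H+] = 10^(-3.12) = 7.59 × 10^-4 M = x
Ka = x²/(C₀ − x) ⇒ C₀ = x + x²/Ka
C₀ = 7.59 × 10^-4 + (7.59 × 10^-4)²/(1.8 × 10^-5) = 3.28 × 10^-2 M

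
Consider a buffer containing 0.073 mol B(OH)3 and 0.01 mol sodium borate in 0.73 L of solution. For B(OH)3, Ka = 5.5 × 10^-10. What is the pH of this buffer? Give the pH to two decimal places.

pKa = −log(5.5 × 10^-10) = 9.260
Using pH = pKa + log([base]/[acid]) with [base]/[acid] = 0.01/0.073:
pH = 9.260 + (-0.863) = 8.40

pH = 8.40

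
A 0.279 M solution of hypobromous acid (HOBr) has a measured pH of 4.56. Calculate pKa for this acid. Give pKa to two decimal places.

[H+] = 10^(-4.56) = 2.75 × 10^-5 M
At equilibrium [HA] = 0.279 − 2.75 × 10^-5 = 2.79 × 10^-1 M
Ka = [H+][A-]/[HA] = (2.75 × 10^-5)² / 2.79 × 10^-1 = 2.71 × 10^-9
pKa = -log(2.71 × 10^-9) = 8.57

pKa = 8.57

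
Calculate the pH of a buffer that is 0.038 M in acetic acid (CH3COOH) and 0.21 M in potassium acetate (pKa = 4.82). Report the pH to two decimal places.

Using pH = pKa + log([base]/[acid]) with [base]/[acid] = 0.21/0.038:
pH = 4.82 + (+0.742) = 5.56

pH = 5.56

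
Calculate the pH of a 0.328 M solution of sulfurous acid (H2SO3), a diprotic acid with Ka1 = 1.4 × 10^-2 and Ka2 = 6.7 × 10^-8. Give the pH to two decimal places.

pH = 1.21

Ka1 ≫ Ka2, so treat the first dissociation as the only significant source of H+.
Ka1 = x²/(0.328 − x) = 1.4 × 10^-2
Solving the quadratic: x = (−Ka1 + √(Ka1² + 4·Ka1·C₀))/2 = 6.11 × 10^-2 M
pH = −log(6.11 × 10^-2) = 1.21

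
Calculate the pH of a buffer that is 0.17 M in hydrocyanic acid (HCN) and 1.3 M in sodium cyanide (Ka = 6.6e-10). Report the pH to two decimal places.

pH = 10.06

pKa = −log(6.6 × 10^-10) = 9.180
pH = pKa + log([A⁻]/[HA]) = 9.180 + log(1.3/0.17)
pH = 9.180 + (+0.883) = 10.06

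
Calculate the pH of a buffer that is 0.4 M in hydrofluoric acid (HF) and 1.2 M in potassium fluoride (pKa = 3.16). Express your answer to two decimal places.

pH = pKa + log([A⁻]/[HA]) = 3.16 + log(1.2/0.4)
pH = 3.16 + (+0.477) = 3.64

pH = 3.64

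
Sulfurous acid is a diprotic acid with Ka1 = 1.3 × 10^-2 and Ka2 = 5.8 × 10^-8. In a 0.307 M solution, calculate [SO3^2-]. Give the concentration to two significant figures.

5.8 × 10^-8 M

First ionization gives [H+] ≈ [HSO3-] = 5.70 × 10^-2 M.
Second step: Ka2 = [H+][SO3^2-]/[HSO3-] ≈ [SO3^2-] (since [H+] ≈ [HSO3-]).
So [SO3^2-] ≈ Ka2.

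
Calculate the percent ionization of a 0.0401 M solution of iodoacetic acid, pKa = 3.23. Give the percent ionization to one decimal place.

ICH2COOH ⇌ ICH2COO- + H+; let x = [H+] at equilibrium.
Ka = 10^(−3.23) = 5.89 × 10^-4
Ka = x²/(C₀ − x); solving the quadratic gives x = 4.57 × 10^-3 M.
Fraction ionized = 4.57 × 10^-3 / 0.0401 = 0.1140 → 11.4%

11.4%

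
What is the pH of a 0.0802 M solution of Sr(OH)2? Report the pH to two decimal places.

Sr(OH)2 is a strong base (each formula unit releases 2 OH-); [OH-] = 0.16 M.
pOH = -log(0.16) = 0.79
pH = 14.00 - 0.79 = 13.21

pH = 13.21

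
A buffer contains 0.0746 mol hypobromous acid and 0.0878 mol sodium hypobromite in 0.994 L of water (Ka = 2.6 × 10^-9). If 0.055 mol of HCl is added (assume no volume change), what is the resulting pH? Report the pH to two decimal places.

pH = 7.99

Added H+ converts OBr- to HOBr: HOBr → 0.13 mol, OBr- → 0.0328 mol.
pKa = −log(2.6 × 10^-9) = 8.585
pH = pKa + log(n_OBr-/n_HOBr) = 8.585 + log(0.0328/0.13) = 8.585 + (-0.598)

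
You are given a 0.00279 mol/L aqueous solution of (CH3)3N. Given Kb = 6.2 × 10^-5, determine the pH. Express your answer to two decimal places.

(CH3)3N + H2O ⇌ (CH3)3NH+ + OH-
Kb = [OH-]²/(0.00279 − [OH-]) = 6.2 × 10^-5
Here C₀/Kb ≈ 45, so the small-[OH-] approximation fails. Use the quadratic:
[OH-] = [−6.2e-05 + √(6.2e-05² + 6.92e-07)]/2 = 3.86 × 10^-4 M
pOH = 3.41, so pH = 14.00 − pOH = 10.59

pH = 10.59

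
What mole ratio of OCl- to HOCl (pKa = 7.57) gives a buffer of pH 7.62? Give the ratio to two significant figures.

ratio = 1.1

pH = pKa + log(r) ⇒ log(r) = 7.62 − 7.57 = +0.05
r = [OCl-]/[HOCl] = 10^(+0.05) = 1.12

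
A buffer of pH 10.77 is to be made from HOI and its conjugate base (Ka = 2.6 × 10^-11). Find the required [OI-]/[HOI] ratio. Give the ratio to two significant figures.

ratio = 1.5

pKa = -log(2.6 × 10^-11) = 10.585
pH = pKa + log(r) ⇒ log(r) = 10.77 − 10.585 = +0.185
r = [OI-]/[HOI] = 10^(+0.185) = 1.53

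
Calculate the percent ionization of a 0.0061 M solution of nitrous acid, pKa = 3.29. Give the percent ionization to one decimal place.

HNO2 ⇌ NO2- + H+; let x = [H+] at equilibrium.
Ka = 10^(−3.29) = 5.13 × 10^-4
Solve x² + 0.000513x − 3.13e-06 = 0 → x = 1.53 × 10^-3 M
% ionization = x/C₀ × 100% = 1.53 × 10^-3/0.0061 × 100% = 25.1%

25.1%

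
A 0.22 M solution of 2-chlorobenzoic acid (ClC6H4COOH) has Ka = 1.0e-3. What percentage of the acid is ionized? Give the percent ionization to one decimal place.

ClC6H4COOH ⇌ ClC6H4COO- + H+; let x = [H+] at equilibrium.
Ka = x²/(C₀ − x); solving the quadratic gives x = 1.43 × 10^-2 M.
Fraction ionized = 1.43 × 10^-2 / 0.22 = 0.0650 → 6.5%

6.5%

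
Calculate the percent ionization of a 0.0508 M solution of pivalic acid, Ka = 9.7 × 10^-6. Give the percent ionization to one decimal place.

(CH3)3CCOOH ⇌ (CH3)3CCOO- + H+; let x = [H+] at equilibrium.
x ≈ √(Ka·C₀) = √(9.7 × 10^-6 × 0.0508) = 7.02 × 10^-4 M
Fraction ionized = 7.02 × 10^-4 / 0.0508 = 0.0138 → 1.4%

1.4%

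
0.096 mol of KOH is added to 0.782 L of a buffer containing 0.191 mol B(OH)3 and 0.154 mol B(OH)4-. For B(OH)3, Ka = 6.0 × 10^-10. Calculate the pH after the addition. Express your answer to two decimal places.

pH = 9.64

After neutralization: n(B(OH)3) = 0.095 mol, n(B(OH)4-) = 0.25 mol.
pKa = −log(6.0 × 10^-10) = 9.222
Henderson–Hasselbalch with mole ratio 0.25/0.095: pH = 9.222 + (+0.420)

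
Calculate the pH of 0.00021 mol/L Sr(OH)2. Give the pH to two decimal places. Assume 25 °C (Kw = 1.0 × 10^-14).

pH = 10.62

Sr(OH)2 is a strong base (each formula unit releases 2 OH-); [OH-] = 0.00042 M.
pOH = -log(0.00042) = 3.38
pH = 14.00 - 3.38 = 10.62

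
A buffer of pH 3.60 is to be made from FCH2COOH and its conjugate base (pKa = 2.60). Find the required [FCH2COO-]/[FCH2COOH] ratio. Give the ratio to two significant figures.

pH = pKa + log(r) ⇒ log(r) = 3.60 − 2.60 = +1.00
r = [FCH2COO-]/[FCH2COOH] = 10^(+1.00) = 10

ratio = 10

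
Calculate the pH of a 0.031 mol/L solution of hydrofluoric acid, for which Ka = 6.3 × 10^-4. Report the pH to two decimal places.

HF ⇌ F- + H+
Ka = [H+]²/(0.031 − [H+]) = 6.3 × 10^-4
The 5% rule fails; solving [H+]² + Ka·[H+] − Ka·C₀ = 0 exactly:
[H+] = (−Ka + √(Ka² + 4·Ka·C₀))/2 = 4.12 × 10^-3 M
pH = −log[H+] = −log(4.12 × 10^-3) = 2.39

pH = 2.39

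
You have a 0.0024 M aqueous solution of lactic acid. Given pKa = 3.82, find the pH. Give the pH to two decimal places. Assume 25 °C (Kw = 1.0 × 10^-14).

pH = 3.27

CH3CH(OH)COOH ⇌ CH3CH(OH)COO- + H+
Ka = 10^(−3.82) = 1.51 × 10^-4
From the ICE table, Ka = [H+]²/(0.0024 − [H+]) = 1.51 × 10^-4.
[H+] is not negligible relative to C₀; solve [H+]² + 0.000151·[H+] − 3.62e-07 = 0.
[H+] = (−Ka + √(Ka² + 4·Ka·C₀))/2 = 5.31 × 10^-4 M
pH = −log[H+] = −log(5.31 × 10^-4) = 3.27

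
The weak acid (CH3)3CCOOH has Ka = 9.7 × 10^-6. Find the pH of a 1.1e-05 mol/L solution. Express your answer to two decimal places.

pH = 5.18

(CH3)3CCOOH ⇌ (CH3)3CCOO- + H+
Ka = x²/(1.1e-05 − x) = 9.7 × 10^-6
x is not negligible relative to C₀; solve x² + 9.7e-06·x − 1.07e-10 = 0.
x = (−Ka + √(Ka² + 4·Ka·C₀))/2 = 6.56 × 10^-6 M
pH = −log(6.56 × 10^-6) = 5.18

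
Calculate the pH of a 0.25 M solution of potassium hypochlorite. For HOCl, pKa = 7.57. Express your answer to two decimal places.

pH = 10.48

OCl- is the conjugate base of the weak acid HOCl.
Ka = 10^(−7.57) = 2.69 × 10^-8
Kb = Kw/Ka = 1.0×10^-14 / 2.69 × 10^-8 = 3.72 × 10^-7
Kb = [OH-]²/(0.25 − [OH-]) = 3.72 × 10^-7
Since Kb ≪ C₀, [OH-] ≈ √(Kb·C₀) = 3.05 × 10^-4 M.
Check: 0.12% ionized — well under 5%, approximation valid.
pOH = −log(3.05 × 10^-4) = 3.52; pH = 14.00 − 3.52 = 10.48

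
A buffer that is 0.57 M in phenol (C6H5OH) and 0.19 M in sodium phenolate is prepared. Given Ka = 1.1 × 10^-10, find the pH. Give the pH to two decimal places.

pKa = −log(1.1 × 10^-10) = 9.959
Henderson–Hasselbalch: pH = pKa + log([C6H5O-]/[C6H5OH]) = 9.959 + log(0.19/0.57)
pH = 9.959 + (-0.477) = 9.48

pH = 9.48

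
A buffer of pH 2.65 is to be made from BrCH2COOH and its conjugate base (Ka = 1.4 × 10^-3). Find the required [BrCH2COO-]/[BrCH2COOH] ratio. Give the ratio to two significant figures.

pKa = -log(1.4 × 10^-3) = 2.854
pH = pKa + log(r) ⇒ log(r) = 2.65 − 2.854 = -0.204
r = [BrCH2COO-]/[BrCH2COOH] = 10^(-0.204) = 0.625

ratio = 0.63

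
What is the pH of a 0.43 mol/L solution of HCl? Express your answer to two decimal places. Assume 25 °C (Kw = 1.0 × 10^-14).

pH = 0.37

HCl is a strong acid and dissociates completely, so [H+] = 0.43 M.
pH = -log(0.43) = 0.37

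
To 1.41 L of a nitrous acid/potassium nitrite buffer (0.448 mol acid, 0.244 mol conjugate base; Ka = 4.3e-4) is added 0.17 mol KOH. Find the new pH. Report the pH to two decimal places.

pH = 3.54

After neutralization: n(HNO2) = 0.278 mol, n(NO2-) = 0.414 mol.
pKa = −log(4.3 × 10^-4) = 3.367
pH = pKa + log(n_NO2-/n_HNO2) = 3.367 + log(0.414/0.278) = 3.367 + (+0.173)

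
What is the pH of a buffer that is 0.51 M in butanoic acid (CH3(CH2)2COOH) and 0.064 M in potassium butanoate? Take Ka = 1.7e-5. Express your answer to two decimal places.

pKa = −log(1.7 × 10^-5) = 4.770
Henderson–Hasselbalch: pH = pKa + log([CH3(CH2)2COO-]/[CH3(CH2)2COOH]) = 4.770 + log(0.064/0.51)
pH = 4.770 + (-0.901) = 3.87

pH = 3.87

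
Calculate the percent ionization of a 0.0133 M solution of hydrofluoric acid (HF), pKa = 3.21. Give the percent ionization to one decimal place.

HF ⇌ F- + H+; let x = [H+] at equilibrium.
Ka = 10^(−3.21) = 6.17 × 10^-4
Solve x² + 0.000617x − 8.21e-06 = 0 → x = 2.57 × 10^-3 M
Fraction ionized = 2.57 × 10^-3 / 0.0133 = 0.1932 → 19.3%

19.3%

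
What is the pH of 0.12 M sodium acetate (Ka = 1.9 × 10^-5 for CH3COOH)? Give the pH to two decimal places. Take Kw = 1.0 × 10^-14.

pH = 8.90

CH3COO- is the conjugate base of the weak acid CH3COOH.
Kb = Kw/Ka = 1.0×10^-14 / 1.9 × 10^-5 = 5.26 × 10^-10
From the ICE table, Kb = [OH-]²/(0.12 − [OH-]) = 5.26 × 10^-10.
Neglecting [OH-] in the denominator: [OH-] = √(5.26 × 10^-10 × 0.12) = 7.94 × 10^-6 M
pOH = −log(7.94 × 10^-6) = 5.10; pH = 14.00 − 5.10 = 8.90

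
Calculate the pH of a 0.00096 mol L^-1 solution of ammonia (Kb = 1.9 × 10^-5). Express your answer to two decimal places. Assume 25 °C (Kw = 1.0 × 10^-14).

NH3 + H2O ⇌ NH4+ + OH-
From the ICE table, Kb = [OH-]²/(0.00096 − [OH-]) = 1.9 × 10^-5.
The 5% rule fails; solving [OH-]² + Kb·[OH-] − Kb·C₀ = 0 exactly:
[OH-] = (−Kb + √(Kb² + 4·Kb·C₀))/2 = 1.26 × 10^-4 M
pOH = 3.90, so pH = 14.00 − pOH = 10.10

pH = 10.10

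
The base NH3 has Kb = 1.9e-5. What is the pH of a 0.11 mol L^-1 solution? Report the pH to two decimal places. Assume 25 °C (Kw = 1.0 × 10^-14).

pH = 11.16

NH3 + H2O ⇌ NH4+ + OH-
From the ICE table, Kb = [OH-]²/(0.11 − [OH-]) = 1.9 × 10^-5.
Neglecting [OH-] in the denominator: [OH-] = √(1.9 × 10^-5 × 0.11) = 1.45 × 10^-3 M
([OH-]/C₀ = 1.3% < 5%, so the approximation holds.)
pOH = 2.84, so pH = 14.00 − pOH = 11.16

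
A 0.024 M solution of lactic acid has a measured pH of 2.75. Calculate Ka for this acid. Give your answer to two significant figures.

Ka = 1.4 × 10^-4

[H+] = 10^(-2.75) = 1.78 × 10^-3 M
At equilibrium [HA] = 0.024 − 1.78 × 10^-3 = 2.22 × 10^-2 M
Ka = [H+][A-]/[HA] = (1.78 × 10^-3)² / 2.22 × 10^-2 = 1.4 × 10^-4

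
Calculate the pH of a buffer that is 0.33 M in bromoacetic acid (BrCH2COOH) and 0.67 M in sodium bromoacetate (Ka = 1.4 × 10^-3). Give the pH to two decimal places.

pH = 3.16

pKa = −log(1.4 × 10^-3) = 2.854
Henderson–Hasselbalch: pH = pKa + log([BrCH2COO-]/[BrCH2COOH]) = 2.854 + log(0.67/0.33)
pH = 2.854 + (+0.308) = 3.16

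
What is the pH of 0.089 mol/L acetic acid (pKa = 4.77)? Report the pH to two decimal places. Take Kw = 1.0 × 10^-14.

pH = 2.91

CH3COOH ⇌ CH3COO- + H+
Ka = 10^(−4.77) = 1.70 × 10^-5
From the ICE table, Ka = [H+]²/(0.089 − [H+]) = 1.70 × 10^-5.
Since Ka ≪ C₀, [H+] ≈ √(Ka·C₀) = 1.23 × 10^-3 M.
pH = −log[H+] = −log(1.23 × 10^-3) = 2.91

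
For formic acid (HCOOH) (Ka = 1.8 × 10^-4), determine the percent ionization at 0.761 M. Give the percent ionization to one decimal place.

1.5%

HCOOH ⇌ HCOO- + H+; let x = [H+] at equilibrium.
x ≈ √(Ka·C₀) = √(1.8 × 10^-4 × 0.761) = 1.17 × 10^-2 M
Fraction ionized = 1.17 × 10^-2 / 0.761 = 0.0154 → 1.5%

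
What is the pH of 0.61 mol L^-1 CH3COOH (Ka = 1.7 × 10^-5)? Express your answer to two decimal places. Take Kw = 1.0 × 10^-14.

CH3COOH ⇌ CH3COO- + H+
From the ICE table, Ka = x²/(0.61 − x) = 1.7 × 10^-5.
Assume x ≪ 0.61: x ≈ √(1.7 × 10^-5 × 0.61) = 3.22 × 10^-3 M
(x/C₀ = 0.53% < 5%, so the approximation holds.)
pH = −log[H+] = −log(3.22 × 10^-3) = 2.49

pH = 2.49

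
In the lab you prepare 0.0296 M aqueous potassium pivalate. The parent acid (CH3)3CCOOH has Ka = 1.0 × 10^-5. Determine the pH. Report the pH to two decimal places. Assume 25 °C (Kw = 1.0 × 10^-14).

(CH3)3CCOO- is the conjugate base of the weak acid (CH3)3CCOOH.
Kb = Kw/Ka = 1.0×10^-14 / 1.0 × 10^-5 = 1.00 × 10^-9
Let x = [OH-] at equilibrium. Kb = x²/(0.0296 − x).
Assume x ≪ 0.0296: x ≈ √(1.00 × 10^-9 × 0.0296) = 5.44 × 10^-6 M
Check: 0.018% ionized — well under 5%, approximation valid.
pOH = −log(5.44 × 10^-6) = 5.26; pH = 14.00 − 5.26 = 8.74

pH = 8.74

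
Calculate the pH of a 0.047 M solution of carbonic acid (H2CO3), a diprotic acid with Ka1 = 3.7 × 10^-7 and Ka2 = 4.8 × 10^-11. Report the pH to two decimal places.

pH = 3.88

Since Ka1 ≫ Ka2, the first ionization dominates [H+].
Ka1 = x²/(0.047 − x) = 3.7 × 10^-7
x ≈ √(3.7 × 10^-7 × 0.047) = 1.32 × 10^-4 M
pH = −log(1.32 × 10^-4) = 3.88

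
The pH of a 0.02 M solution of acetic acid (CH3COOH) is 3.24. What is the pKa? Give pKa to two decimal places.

pKa = 4.77

[H+] = 10^(-3.24) = 5.75 × 10^-4 M
At equilibrium [HA] = 0.02 − 5.75 × 10^-4 = 1.94 × 10^-2 M
Ka = [H+][A-]/[HA] = (5.75 × 10^-4)² / 1.94 × 10^-2 = 1.70 × 10^-5
pKa = -log(1.70 × 10^-5) = 4.77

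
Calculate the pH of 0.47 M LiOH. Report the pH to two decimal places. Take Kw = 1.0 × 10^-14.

LiOH is a strong base; [OH-] = 0.47 M.
pOH = -log(0.47) = 0.33
pH = 14.00 - 0.33 = 13.67

pH = 13.67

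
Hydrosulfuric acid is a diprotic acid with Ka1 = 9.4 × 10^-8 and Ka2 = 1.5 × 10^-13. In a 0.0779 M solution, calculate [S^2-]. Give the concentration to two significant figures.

First ionization gives [H+] ≈ [HS-] = 8.56 × 10^-5 M.
Second step: Ka2 = [H+][S^2-]/[HS-] ≈ [S^2-] (since [H+] ≈ [HS-]).
So [S^2-] ≈ Ka2.

1.5 × 10^-13 M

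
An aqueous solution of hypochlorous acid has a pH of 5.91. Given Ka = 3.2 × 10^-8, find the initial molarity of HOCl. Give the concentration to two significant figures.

C₀ = 4.9 × 10^-5 M

[H+] = 10^(-5.91) = 1.23 × 10^-6 M = x
Ka = x²/(C₀ − x) ⇒ C₀ = x + x²/Ka
C₀ = 1.23 × 10^-6 + (1.23 × 10^-6)²/(3.2 × 10^-8) = 4.85 × 10^-5 M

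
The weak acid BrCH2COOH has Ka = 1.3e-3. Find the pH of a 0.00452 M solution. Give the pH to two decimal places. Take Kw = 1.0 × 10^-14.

BrCH2COOH ⇌ BrCH2COO- + H+
Ka = [H+]²/(0.00452 − [H+]) = 1.3 × 10^-3
The 5% rule fails; solving [H+]² + Ka·[H+] − Ka·C₀ = 0 exactly:
[H+] = [−0.0013 + √(0.0013² + 2.35e-05)]/2 = 1.86 × 10^-3 M
pH = −log(1.86 × 10^-3) = 2.73

pH = 2.73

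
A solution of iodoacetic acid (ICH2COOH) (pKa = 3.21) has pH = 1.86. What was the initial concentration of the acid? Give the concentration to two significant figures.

C₀ = 3.2 × 10^-1 M

[H+] = 10^(-1.86) = 1.38 × 10^-2 M = x
Ka = 10^(−3.21) = 6.17 × 10^-4
Ka = x²/(C₀ − x) ⇒ C₀ = x + x²/Ka
C₀ = 1.38 × 10^-2 + (1.38 × 10^-2)²/(6.17 × 10^-4) = 3.22 × 10^-1 M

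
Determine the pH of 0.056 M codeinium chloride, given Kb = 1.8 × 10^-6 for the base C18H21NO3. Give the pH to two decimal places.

C18H22NO3+ is the conjugate acid of the weak base C18H21NO3.
Ka = Kw/Kb = 1.0×10^-14 / 1.8 × 10^-6 = 5.56 × 10^-9
Let x = [H+] at equilibrium. Ka = x²/(0.056 − x).
Assume x ≪ 0.056: x ≈ √(5.56 × 10^-9 × 0.056) = 1.76 × 10^-5 M
Check: 0.032% ionized — well under 5%, approximation valid.
pH = −log[H+] = −log(1.76 × 10^-5) = 4.75

pH = 4.75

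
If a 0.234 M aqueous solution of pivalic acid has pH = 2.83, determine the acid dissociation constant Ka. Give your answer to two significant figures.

[H+] = 10^(-2.83) = 1.48 × 10^-3 M
At equilibrium [HA] = 0.234 − 1.48 × 10^-3 = 2.33 × 10^-1 M
Ka = [H+][A-]/[HA] = (1.48 × 10^-3)² / 2.33 × 10^-1 = 9.4 × 10^-6

Ka = 9.4 × 10^-6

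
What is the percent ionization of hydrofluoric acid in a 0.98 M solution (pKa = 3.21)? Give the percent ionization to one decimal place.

HF ⇌ F- + H+; let x = [H+] at equilibrium.
Ka = 10^(−3.21) = 6.17 × 10^-4
x ≈ √(Ka·C₀) = √(6.17 × 10^-4 × 0.98) = 2.46 × 10^-2 M
Fraction ionized = 2.46 × 10^-2 / 0.98 = 0.0251 → 2.5%

2.5%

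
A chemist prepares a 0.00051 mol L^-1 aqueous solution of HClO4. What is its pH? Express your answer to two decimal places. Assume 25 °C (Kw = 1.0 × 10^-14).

HClO4 is a strong acid and dissociates completely, so [H+] = 0.00051 M.
pH = -log(0.00051) = 3.29

pH = 3.29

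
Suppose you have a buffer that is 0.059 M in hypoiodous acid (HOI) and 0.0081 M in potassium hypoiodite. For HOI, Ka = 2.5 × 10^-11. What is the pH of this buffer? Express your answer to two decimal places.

pH = 9.74

pKa = −log(2.5 × 10^-11) = 10.602
Using pH = pKa + log([base]/[acid]) with [base]/[acid] = 0.0081/0.059:
pH = 10.602 + (-0.862) = 9.74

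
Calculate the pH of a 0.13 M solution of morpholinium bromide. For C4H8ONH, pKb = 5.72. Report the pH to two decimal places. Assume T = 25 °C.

C4H8ONH2+ is the conjugate acid of the weak base C4H8ONH.
Kb = 10^(−5.72) = 1.91 × 10^-6
Ka = Kw/Kb = 1.0×10^-14 / 1.91 × 10^-6 = 5.24 × 10^-9
From the ICE table, Ka = x²/(0.13 − x) = 5.24 × 10^-9.
Assume x ≪ 0.13: x ≈ √(5.24 × 10^-9 × 0.13) = 2.61 × 10^-5 M
Check: 0.02% ionized — well under 5%, approximation valid.
pH = −log[H+] = −log(2.61 × 10^-5) = 4.58

pH = 4.58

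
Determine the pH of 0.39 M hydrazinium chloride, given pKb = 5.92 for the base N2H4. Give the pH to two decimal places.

pH = 4.24

N2H5+ is the conjugate acid of the weak base N2H4.
Kb = 10^(−5.92) = 1.20 × 10^-6
Ka = Kw/Kb = 1.0×10^-14 / 1.20 × 10^-6 = 8.33 × 10^-9
From the ICE table, Ka = x²/(0.39 − x) = 8.33 × 10^-9.
Since Ka ≪ C₀, x ≈ √(Ka·C₀) = 5.70 × 10^-5 M.
pH = −log(5.70 × 10^-5) = 4.24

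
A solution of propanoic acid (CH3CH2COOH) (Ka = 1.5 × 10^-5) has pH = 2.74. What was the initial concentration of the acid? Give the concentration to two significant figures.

[H+] = 10^(-2.74) = 1.82 × 10^-3 M = x
Ka = x²/(C₀ − x) ⇒ C₀ = x + x²/Ka
C₀ = 1.82 × 10^-3 + (1.82 × 10^-3)²/(1.5 × 10^-5) = 2.23 × 10^-1 M

C₀ = 2.2 × 10^-1 M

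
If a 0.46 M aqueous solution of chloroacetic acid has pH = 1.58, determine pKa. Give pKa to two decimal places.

[H+] = 10^(-1.58) = 2.63 × 10^-2 M
At equilibrium [HA] = 0.46 − 2.63 × 10^-2 = 4.34 × 10^-1 M
Ka = [H+][A-]/[HA] = (2.63 × 10^-2)² / 4.34 × 10^-1 = 1.59 × 10^-3
pKa = -log(1.59 × 10^-3) = 2.80

pKa = 2.80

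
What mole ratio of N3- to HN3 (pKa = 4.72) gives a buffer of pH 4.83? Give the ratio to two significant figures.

pH = pKa + log(r) ⇒ log(r) = 4.83 − 4.72 = +0.11
r = [N3-]/[HN3] = 10^(+0.11) = 1.29

ratio = 1.3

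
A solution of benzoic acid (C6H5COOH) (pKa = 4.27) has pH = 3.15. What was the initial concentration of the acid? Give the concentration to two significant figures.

[H+] = 10^(-3.15) = 7.08 × 10^-4 M = x
Ka = 10^(−4.27) = 5.37 × 10^-5
Ka = x²/(C₀ − x) ⇒ C₀ = x + x²/Ka
C₀ = 7.08 × 10^-4 + (7.08 × 10^-4)²/(5.37 × 10^-5) = 1.00 × 10^-2 M

C₀ = 1.0 × 10^-2 M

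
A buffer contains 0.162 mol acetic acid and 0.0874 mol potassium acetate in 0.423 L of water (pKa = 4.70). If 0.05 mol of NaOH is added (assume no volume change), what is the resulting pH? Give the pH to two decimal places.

After neutralization: n(CH3COOH) = 0.112 mol, n(CH3COO-) = 0.137 mol.
pH = pKa + log(n_CH3COO-/n_CH3COOH) = 4.70 + log(0.137/0.112) = 4.70 + (+0.088)

pH = 4.79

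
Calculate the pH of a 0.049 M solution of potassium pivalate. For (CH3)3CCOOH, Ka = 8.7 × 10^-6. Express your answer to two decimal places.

pH = 8.88

(CH3)3CCOO- is the conjugate base of the weak acid (CH3)3CCOOH.
Kb = Kw/Ka = 1.0×10^-14 / 8.7 × 10^-6 = 1.15 × 10^-9
Kb = [OH-]²/(0.049 − [OH-]) = 1.15 × 10^-9
Assume [OH-] ≪ 0.049: [OH-] ≈ √(1.15 × 10^-9 × 0.049) = 7.51 × 10^-6 M
Check: 0.015% ionized — well under 5%, approximation valid.
pOH = −log(7.51 × 10^-6) = 5.12; pH = 14.00 − 5.12 = 8.88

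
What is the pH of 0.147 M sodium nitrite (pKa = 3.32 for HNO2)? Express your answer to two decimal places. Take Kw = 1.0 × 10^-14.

NO2- is the conjugate base of the weak acid HNO2.
Ka = 10^(−3.32) = 4.79 × 10^-4
Kb = Kw/Ka = 1.0×10^-14 / 4.79 × 10^-4 = 2.09 × 10^-11
From the ICE table, Kb = [OH-]²/(0.147 − [OH-]) = 2.09 × 10^-11.
Neglecting [OH-] in the denominator: [OH-] = √(2.09 × 10^-11 × 0.147) = 1.75 × 10^-6 M
([OH-]/C₀ = 0.0012% < 5%, so the approximation holds.)
pOH = 5.76, so pH = 14.00 − pOH = 8.24

pH = 8.24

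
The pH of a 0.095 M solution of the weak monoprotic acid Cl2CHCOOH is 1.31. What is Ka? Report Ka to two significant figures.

Ka = 5.2 × 10^-2

[H+] = 10^(-1.31) = 4.90 × 10^-2 M
At equilibrium [HA] = 0.095 − 4.90 × 10^-2 = 4.60 × 10^-2 M
Ka = [H+][A-]/[HA] = (4.90 × 10^-2)² / 4.60 × 10^-2 = 5.2 × 10^-2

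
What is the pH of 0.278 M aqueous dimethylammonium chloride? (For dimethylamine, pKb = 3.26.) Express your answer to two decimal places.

(CH3)2NH2+ is the conjugate acid of the weak base (CH3)2NH.
Kb = 10^(−3.26) = 5.50 × 10^-4
Ka = Kw/Kb = 1.0×10^-14 / 5.50 × 10^-4 = 1.82 × 10^-11
Ka = x²/(0.278 − x) = 1.82 × 10^-11
Since Ka ≪ C₀, x ≈ √(Ka·C₀) = 2.25 × 10^-6 M.
Check: 0.00081% ionized — well under 5%, approximation valid.
pH = −log[H+] = −log(2.25 × 10^-6) = 5.65

pH = 5.65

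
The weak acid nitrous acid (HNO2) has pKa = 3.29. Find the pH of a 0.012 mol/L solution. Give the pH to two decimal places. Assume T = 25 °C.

HNO2 ⇌ NO2- + H+
Ka = 10^(−3.29) = 5.13 × 10^-4
Ka = x²/(0.012 − x) = 5.13 × 10^-4
The 5% rule fails; solving x² + Ka·x − Ka·C₀ = 0 exactly:
x = (−Ka + √(Ka² + 4·Ka·C₀))/2 = 2.24 × 10^-3 M
pH = −log(2.24 × 10^-3) = 2.65

pH = 2.65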